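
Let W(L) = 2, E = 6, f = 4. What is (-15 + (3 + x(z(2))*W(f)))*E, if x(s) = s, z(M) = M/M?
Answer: -60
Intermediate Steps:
z(M) = 1
(-15 + (3 + x(z(2))*W(f)))*E = (-15 + (3 + 1*2))*6 = (-15 + (3 + 2))*6 = (-15 + 5)*6 = -10*6 = -60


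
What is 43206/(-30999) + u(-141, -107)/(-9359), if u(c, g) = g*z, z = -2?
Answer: -136999580/96706547 ≈ -1.4167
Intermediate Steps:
u(c, g) = -2*g (u(c, g) = g*(-2) = -2*g)
43206/(-30999) + u(-141, -107)/(-9359) = 43206/(-30999) - 2*(-107)/(-9359) = 43206*(-1/30999) + 214*(-1/9359) = -14402/10333 - 214/9359 = -136999580/96706547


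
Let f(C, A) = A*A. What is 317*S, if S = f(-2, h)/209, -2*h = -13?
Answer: 53573/836 ≈ 64.083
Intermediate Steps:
h = 13/2 (h = -½*(-13) = 13/2 ≈ 6.5000)
f(C, A) = A²
S = 169/836 (S = (13/2)²/209 = (169/4)*(1/209) = 169/836 ≈ 0.20215)
317*S = 317*(169/836) = 53573/836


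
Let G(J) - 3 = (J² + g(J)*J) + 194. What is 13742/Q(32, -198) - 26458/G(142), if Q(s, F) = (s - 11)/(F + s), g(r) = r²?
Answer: -6578099912246/60556629 ≈ -1.0863e+5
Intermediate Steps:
G(J) = 197 + J² + J³ (G(J) = 3 + ((J² + J²*J) + 194) = 3 + ((J² + J³) + 194) = 3 + (194 + J² + J³) = 197 + J² + J³)
Q(s, F) = (-11 + s)/(F + s)
13742/Q(32, -198) - 26458/G(142) = 13742/(((-11 + 32)/(-198 + 32))) - 26458/(197 + 142² + 142³) = 13742/((21/(-166))) - 26458/(197 + 20164 + 2863288) = 13742/((-1/166*21)) - 26458/2883649 = 13742/(-21/166) - 26458*1/2883649 = 13742*(-166/21) - 26458/2883649 = -2281172/21 - 26458/2883649 = -6578099912246/60556629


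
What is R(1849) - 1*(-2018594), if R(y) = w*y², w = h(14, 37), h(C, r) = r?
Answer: 128514231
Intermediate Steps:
w = 37
R(y) = 37*y²
R(1849) - 1*(-2018594) = 37*1849² - 1*(-2018594) = 37*3418801 + 2018594 = 126495637 + 2018594 = 128514231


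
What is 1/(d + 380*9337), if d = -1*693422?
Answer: 1/2854638 ≈ 3.5031e-7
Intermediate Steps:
d = -693422
1/(d + 380*9337) = 1/(-693422 + 380*9337) = 1/(-693422 + 3548060) = 1/2854638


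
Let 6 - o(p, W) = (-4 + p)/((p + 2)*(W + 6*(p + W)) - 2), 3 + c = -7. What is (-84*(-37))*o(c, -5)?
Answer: 7089348/379 ≈ 18705.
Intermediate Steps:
c = -10 (c = -3 - 7 = -10)
o(p, W) = 6 - (-4 + p)/(-2 + (2 + p)*(6*p + 7*W)) (o(p, W) = 6 - (-4 + p)/((p + 2)*(W + 6*(p + W)) - 2) = 6 - (-4 + p)/((2 + p)*(W + 6*(W + p)) - 2) = 6 - (-4 + p)/((2 + p)*(W + (6*W + 6*p)) - 2) = 6 - (-4 + p)/((2 + p)*(6*p + 7*W) - 2) = 6 - (-4 + p)/(-2 + (2 + p)*(6*p + 7*W)))
(-84*(-37))*o(c, -5) = (-84*(-37))*((-8 + 36*(-10)**2 + 71*(-10) + 84*(-5) + 42*(-5)*(-10))/(-2 + 6*(-10)**2 + 12*(-10) + 14*(-5) + 7*(-5)*(-10))) = 3108*((-8 + 36*100 - 710 - 420 + 2100)/(-2 + 6*100 - 120 - 70 + 350)) = 3108*((-8 + 3600 - 710 - 420 + 2100)/(-2 + 600 - 120 - 70 + 350)) = 3108*(4562/758) = 3108*((1/758)*4562) = 3108*(2281/379) = 7089348/379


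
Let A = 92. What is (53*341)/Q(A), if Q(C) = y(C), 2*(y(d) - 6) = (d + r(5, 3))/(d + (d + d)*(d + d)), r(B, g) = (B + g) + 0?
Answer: 306771102/101869 ≈ 3011.4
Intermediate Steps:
r(B, g) = B + g
y(d) = 6 + (8 + d)/(2*(d + 4*d**2)) (y(d) = 6 + ((d + (5 + 3))/(d + (d + d)*(d + d)))/2 = 6 + ((d + 8)/(d + (2*d)*(2*d)))/2 = 6 + ((8 + d)/(d + 4*d**2))/2 = 6 + (8 + d)/(2*(d + 4*d**2)))
Q(C) = (8 + 13*C + 48*C**2)/(2*C*(1 + 4*C))
(53*341)/Q(A) = (53*341)/(((1/2)*(8 + 13*92 + 48*92**2)/(92*(1 + 4*92)))) = 18073/(((1/2)*(1/92)*(8 + 1196 + 48*8464)/(1 + 368))) = 18073/(((1/2)*(1/92)*(8 + 1196 + 406272)/369)) = 18073/(((1/2)*(1/92)*(1/369)*407476)) = 18073/(101869/16974) = 18073*(16974/101869) = 306771102/101869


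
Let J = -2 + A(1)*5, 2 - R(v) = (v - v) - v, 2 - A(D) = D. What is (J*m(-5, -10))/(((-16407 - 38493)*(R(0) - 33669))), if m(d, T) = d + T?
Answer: -1/41073740 ≈ -2.4346e-8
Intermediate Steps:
A(D) = 2 - D
R(v) = 2 + v (R(v) = 2 - ((v - v) - v) = 2 - (0 - v) = 2 - (-1)*v = 2 + v)
J = 3 (J = -2 + (2 - 1*1)*5 = -2 + (2 - 1)*5 = -2 + 1*5 = -2 + 5 = 3)
m(d, T) = T + d
(J*m(-5, -10))/(((-16407 - 38493)*(R(0) - 33669))) = (3*(-10 - 5))/(((-16407 - 38493)*((2 + 0) - 33669))) = (3*(-15))/((-54900*(2 - 33669))) = -45/((-54900*(-33667))) = -45/1848318300 = -45*1/1848318300 = -1/41073740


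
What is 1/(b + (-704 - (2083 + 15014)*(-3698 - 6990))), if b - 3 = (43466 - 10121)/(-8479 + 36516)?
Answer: 28037/5123258098640 ≈ 5.4725e-9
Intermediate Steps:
b = 117456/28037 (b = 3 + (43466 - 10121)/(-8479 + 36516) = 3 + 33345/28037 = 117456/28037 ≈ 4.1893)
1/(b + (-704 - (2083 + 15014)*(-3698 - 6990))) = 1/(117456/28037 + (-704 - (2083 + 15014)*(-3698 - 6990))) = 1/(117456/28037 + (-704 - 17097*(-10688))) = 1/(117456/28037 + (-704 - 1*(-182732736))) = 1/(117456/28037 + (-704 + 182732736)) = 1/(117456/28037 + 182732032) = 1/(5123258098640/28037) = 28037/5123258098640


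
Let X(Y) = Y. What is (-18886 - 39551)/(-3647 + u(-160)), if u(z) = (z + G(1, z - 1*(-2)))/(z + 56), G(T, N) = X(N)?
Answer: 3038724/189485 ≈ 16.037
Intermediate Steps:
G(T, N) = N
u(z) = (2 + 2*z)/(56 + z) (u(z) = (z + (z - 1*(-2)))/(z + 56) = (z + (z + 2))/(56 + z) = (z + (2 + z))/(56 + z) = (2 + 2*z)/(56 + z))
(-18886 - 39551)/(-3647 + u(-160)) = (-18886 - 39551)/(-3647 + 2*(1 - 160)/(56 - 160)) = -58437/(-3647 + 2*(-159)/(-104)) = -58437/(-3647 + 2*(-1/104)*(-159)) = -58437/(-3647 + 159/52) = -58437/(-189485/52) = -58437*(-52/189485) = 3038724/189485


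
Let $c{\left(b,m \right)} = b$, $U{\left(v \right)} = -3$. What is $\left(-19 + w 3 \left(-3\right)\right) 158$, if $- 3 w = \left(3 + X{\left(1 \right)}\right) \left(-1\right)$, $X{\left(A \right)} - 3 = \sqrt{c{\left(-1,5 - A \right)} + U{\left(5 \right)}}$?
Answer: $-5846 - 948 i \approx -5846.0 - 948.0 i$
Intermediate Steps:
$X{\left(A \right)} = 3 + 2 i$ ($X{\left(A \right)} = 3 + \sqrt{-1 - 3} = 3 + \sqrt{-4} = 3 + 2 i$)
$w = 2 + \frac{2 i}{3}$ ($w = - \frac{\left(3 + \left(3 + 2 i\right)\right) \left(-1\right)}{3} = - \frac{\left(6 + 2 i\right) \left(-1\right)}{3} = - \frac{-6 - 2 i}{3} = 2 + \frac{2 i}{3} \approx 2.0 + 0.66667 i$)
$\left(-19 + w 3 \left(-3\right)\right) 158 = \left(-19 + \left(2 + \frac{2 i}{3}\right) 3 \left(-3\right)\right) 158 = \left(-19 + \left(6 + 2 i\right) \left(-3\right)\right) 158 = \left(-19 - \left(18 + 6 i\right)\right) 158 = \left(-37 - 6 i\right) 158 = -5846 - 948 i$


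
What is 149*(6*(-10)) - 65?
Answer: -9005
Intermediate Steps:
149*(6*(-10)) - 65 = 149*(-60) - 65 = -8940 - 65 = -9005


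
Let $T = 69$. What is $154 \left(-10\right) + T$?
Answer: $-1471$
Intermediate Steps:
$154 \left(-10\right) + T = 154 \left(-10\right) + 69 = -1540 + 69 = -1471$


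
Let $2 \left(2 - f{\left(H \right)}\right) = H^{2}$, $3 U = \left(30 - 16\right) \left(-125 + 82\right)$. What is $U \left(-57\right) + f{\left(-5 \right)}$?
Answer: $\frac{22855}{2} \approx 11428.0$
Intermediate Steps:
$U = - \frac{602}{3}$ ($U = \frac{\left(30 - 16\right) \left(-125 + 82\right)}{3} = \frac{14 \left(-43\right)}{3} = \frac{1}{3} \left(-602\right) = - \frac{602}{3} \approx -200.67$)
$f{\left(H \right)} = 2 - \frac{H^{2}}{2}$
$U \left(-57\right) + f{\left(-5 \right)} = \left(- \frac{602}{3}\right) \left(-57\right) + \left(2 - \frac{\left(-5\right)^{2}}{2}\right) = 11438 + \left(2 - \frac{25}{2}\right) = 11438 - \frac{21}{2} = \frac{22855}{2}$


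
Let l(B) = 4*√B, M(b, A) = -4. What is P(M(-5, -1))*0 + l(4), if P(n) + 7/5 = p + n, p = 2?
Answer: 8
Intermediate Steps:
P(n) = ⅗ + n (P(n) = -7/5 + (2 + n) = ⅗ + n)
P(M(-5, -1))*0 + l(4) = (⅗ - 4)*0 + 4*√4 = -17/5*0 + 4*2 = 0 + 8 = 8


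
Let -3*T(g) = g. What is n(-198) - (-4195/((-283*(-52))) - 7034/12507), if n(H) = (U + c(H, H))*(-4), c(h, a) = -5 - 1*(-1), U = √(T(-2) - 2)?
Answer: 3100827401/184053012 - 8*I*√3/3 ≈ 16.847 - 4.6188*I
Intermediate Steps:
T(g) = -g/3
U = 2*I*√3/3 (U = √(-⅓*(-2) - 2) = √(⅔ - 2) = √(-4/3) = 2*I*√3/3 ≈ 1.1547*I)
c(h, a) = -4 (c(h, a) = -5 + 1 = -4)
n(H) = 16 - 8*I*√3/3 (n(H) = (2*I*√3/3 - 4)*(-4) = (-4 + 2*I*√3/3)*(-4) = 16 - 8*I*√3/3)
n(-198) - (-4195/((-283*(-52))) - 7034/12507) = (16 - 8*I*√3/3) - (-4195/((-283*(-52))) - 7034/12507) = (16 - 8*I*√3/3) - (-4195/14716 - 7034*1/12507) = (16 - 8*I*√3/3) - (-4195*1/14716 - 7034/12507) = (16 - 8*I*√3/3) - (-4195/14716 - 7034/12507) = (16 - 8*I*√3/3) - 1*(-155979209/184053012) = (16 - 8*I*√3/3) + 155979209/184053012 = 3100827401/184053012 - 8*I*√3/3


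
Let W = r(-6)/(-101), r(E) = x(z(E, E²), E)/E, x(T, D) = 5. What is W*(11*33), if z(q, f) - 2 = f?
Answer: 605/202 ≈ 2.9950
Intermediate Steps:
z(q, f) = 2 + f
r(E) = 5/E
W = 5/606 (W = (5/(-6))/(-101) = (5*(-⅙))*(-1/101) = -⅚*(-1/101) = 5/606 ≈ 0.0082508)
W*(11*33) = 5*(11*33)/606 = (5/606)*363 = 605/202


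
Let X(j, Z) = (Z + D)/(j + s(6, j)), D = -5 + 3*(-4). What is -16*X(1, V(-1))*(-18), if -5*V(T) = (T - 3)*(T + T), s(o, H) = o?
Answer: -26784/35 ≈ -765.26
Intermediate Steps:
V(T) = -2*T*(-3 + T)/5 (V(T) = -(T - 3)*(T + T)/5 = -(-3 + T)*2*T/5 = -2*T*(-3 + T)/5)
D = -17 (D = -5 - 12 = -17)
X(j, Z) = (-17 + Z)/(6 + j) (X(j, Z) = (Z - 17)/(j + 6) = (-17 + Z)/(6 + j))
-16*X(1, V(-1))*(-18) = -16*(-17 + (2/5)*(-1)*(3 - 1*(-1)))/(6 + 1)*(-18) = -16*(-17 + (2/5)*(-1)*(3 + 1))/7*(-18) = -16*(-17 + (2/5)*(-1)*4)/7*(-18) = -16*(-17 - 8/5)/7*(-18) = -16*(-93)/(7*5)*(-18) = -16*(-93/35)*(-18) = (1488/35)*(-18) = -26784/35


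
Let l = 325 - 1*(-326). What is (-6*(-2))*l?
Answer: 7812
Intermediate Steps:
l = 651 (l = 325 + 326 = 651)
(-6*(-2))*l = -6*(-2)*651 = 12*651 = 7812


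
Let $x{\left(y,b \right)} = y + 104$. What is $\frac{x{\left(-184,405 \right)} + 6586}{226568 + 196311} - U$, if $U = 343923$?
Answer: $- \frac{145437807811}{422879} \approx -3.4392 \cdot 10^{5}$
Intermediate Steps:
$x{\left(y,b \right)} = 104 + y$
$\frac{x{\left(-184,405 \right)} + 6586}{226568 + 196311} - U = \frac{\left(104 - 184\right) + 6586}{226568 + 196311} - 343923 = \frac{-80 + 6586}{422879} - 343923 = 6506 \cdot \frac{1}{422879} - 343923 = \frac{6506}{422879} - 343923 = - \frac{145437807811}{422879}$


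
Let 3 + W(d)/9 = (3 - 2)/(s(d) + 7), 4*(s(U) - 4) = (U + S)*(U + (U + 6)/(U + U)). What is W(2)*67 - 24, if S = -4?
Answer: -1766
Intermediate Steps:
s(U) = 4 + (-4 + U)*(U + (6 + U)/(2*U))/4 (s(U) = 4 + ((U - 4)*(U + (U + 6)/(U + U)))/4 = 4 + ((-4 + U)*(U + (6 + U)/((2*U))))/4 = 4 + ((-4 + U)*(U + (6 + U)*(1/(2*U))))/4 = 4 + ((-4 + U)*(U + (6 + U)/(2*U)))/4 = 4 + (-4 + U)*(U + (6 + U)/(2*U))/4)
W(d) = -27 + 9/(7 + (-24 + d*(34 - 7*d + 2*d²))/(8*d)) (W(d) = -27 + 9*((3 - 2)/((-24 + d*(34 - 7*d + 2*d²))/(8*d) + 7)) = -27 + 9*(1/(7 + (-24 + d*(34 - 7*d + 2*d²))/(8*d))) = -27 + 9/(7 + (-24 + d*(34 - 7*d + 2*d²))/(8*d)))
W(2)*67 - 24 = (9*(72 - 262*2 - 6*2³ + 21*2²)/(-24 - 7*2² + 2*2³ + 90*2))*67 - 24 = (9*(72 - 524 - 6*8 + 21*4)/(-24 - 7*4 + 2*8 + 180))*67 - 24 = (9*(72 - 524 - 48 + 84)/(-24 - 28 + 16 + 180))*67 - 24 = (9*(-416)/144)*67 - 24 = (9*(1/144)*(-416))*67 - 24 = -26*67 - 24 = -1742 - 24 = -1766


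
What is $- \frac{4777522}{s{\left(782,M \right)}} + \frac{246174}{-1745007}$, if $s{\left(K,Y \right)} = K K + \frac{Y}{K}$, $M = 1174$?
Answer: $- \frac{1106184748486556}{139080821880099} \approx -7.9535$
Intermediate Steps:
$s{\left(K,Y \right)} = K^{2} + \frac{Y}{K}$
$- \frac{4777522}{s{\left(782,M \right)}} + \frac{246174}{-1745007} = - \frac{4777522}{\frac{1}{782} \left(1174 + 782^{3}\right)} + \frac{246174}{-1745007} = - \frac{4777522}{\frac{1}{782} \left(1174 + 478211768\right)} + 246174 \left(- \frac{1}{1745007}\right) = - \frac{4777522}{\frac{1}{782} \cdot 478212942} - \frac{82058}{581669} = - \frac{4777522}{\frac{239106471}{391}} - \frac{82058}{581669} = \left(-4777522\right) \frac{391}{239106471} - \frac{82058}{581669} = - \frac{1868011102}{239106471} - \frac{82058}{581669} = - \frac{1106184748486556}{139080821880099}$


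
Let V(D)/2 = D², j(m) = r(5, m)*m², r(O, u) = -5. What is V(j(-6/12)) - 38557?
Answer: -308431/8 ≈ -38554.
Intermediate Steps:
j(m) = -5*m²
V(D) = 2*D²
V(j(-6/12)) - 38557 = 2*(-5*(-6/12)²)² - 38557 = 2*(-5*(-6*1/12)²)² - 38557 = 2*(-5*(-½)²)² - 38557 = 2*(-5*¼)² - 38557 = 2*(-5/4)² - 38557 = 2*(25/16) - 38557 = 25/8 - 38557 = -308431/8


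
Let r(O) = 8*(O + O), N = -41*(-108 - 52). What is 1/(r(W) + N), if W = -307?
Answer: 1/1648 ≈ 0.00060680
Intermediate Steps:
N = 6560 (N = -41*(-160) = 6560)
r(O) = 16*O (r(O) = 8*(2*O) = 16*O)
1/(r(W) + N) = 1/(16*(-307) + 6560) = 1/(-4912 + 6560) = 1/1648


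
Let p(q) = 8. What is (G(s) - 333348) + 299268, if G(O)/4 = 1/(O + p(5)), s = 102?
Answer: -1874398/55 ≈ -34080.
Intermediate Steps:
G(O) = 4/(8 + O) (G(O) = 4/(O + 8) = 4/(8 + O))
(G(s) - 333348) + 299268 = (4/(8 + 102) - 333348) + 299268 = (4/110 - 333348) + 299268 = (4*(1/110) - 333348) + 299268 = (2/55 - 333348) + 299268 = -18334138/55 + 299268 = -1874398/55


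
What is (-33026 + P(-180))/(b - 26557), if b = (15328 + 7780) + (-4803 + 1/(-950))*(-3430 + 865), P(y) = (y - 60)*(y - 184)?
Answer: 77620/17594641 ≈ 0.0044116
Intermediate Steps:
P(y) = (-184 + y)*(-60 + y) (P(y) = (-60 + y)*(-184 + y) = (-184 + y)*(-60 + y))
b = 123428057/10 (b = 23108 + (-4803 - 1/950)*(-2565) = 23108 - 4562851/950*(-2565) = 23108 + 123196977/10 = 123428057/10 ≈ 1.2343e+7)
(-33026 + P(-180))/(b - 26557) = (-33026 + (11040 + (-180)² - 244*(-180)))/(123428057/10 - 26557) = (-33026 + (11040 + 32400 + 43920))/(123162487/10) = (-33026 + 87360)*(10/123162487) = 54334*(10/123162487) = 77620/17594641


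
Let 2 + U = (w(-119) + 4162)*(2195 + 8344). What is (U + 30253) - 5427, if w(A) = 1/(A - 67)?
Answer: 2721061291/62 ≈ 4.3888e+7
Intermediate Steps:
w(A) = 1/(-67 + A)
U = 2719522079/62 (U = -2 + (1/(-67 - 119) + 4162)*(2195 + 8344) = -2 + (1/(-186) + 4162)*10539 = -2 + (-1/186 + 4162)*10539 = -2 + (774131/186)*10539 = -2 + 2719522203/62 = 2719522079/62 ≈ 4.3863e+7)
(U + 30253) - 5427 = (2719522079/62 + 30253) - 5427 = 2721397765/62 - 5427 = 2721061291/62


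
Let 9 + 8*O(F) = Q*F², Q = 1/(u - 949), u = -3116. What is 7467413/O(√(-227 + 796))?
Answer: -121420135380/18577 ≈ -6.5360e+6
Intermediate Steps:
Q = -1/4065 (Q = 1/(-3116 - 949) = 1/(-4065) = -1/4065 ≈ -0.00024600)
O(F) = -9/8 - F²/32520 (O(F) = -9/8 + (-F²/4065)/8 = -9/8 - F²/32520)
7467413/O(√(-227 + 796)) = 7467413/(-9/8 - (√(-227 + 796))²/32520) = 7467413/(-9/8 - (√569)²/32520) = 7467413/(-9/8 - 1/32520*569) = 7467413/(-9/8 - 569/32520) = 7467413/(-18577/16260) = 7467413*(-16260/18577) = -121420135380/18577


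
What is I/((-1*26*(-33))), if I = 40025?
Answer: 40025/858 ≈ 46.649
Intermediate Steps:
I/((-1*26*(-33))) = 40025/((-1*26*(-33))) = 40025/((-26*(-33))) = 40025/858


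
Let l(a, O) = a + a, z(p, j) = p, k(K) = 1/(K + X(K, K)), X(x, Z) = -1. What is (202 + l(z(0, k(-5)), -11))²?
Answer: 40804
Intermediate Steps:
k(K) = 1/(-1 + K) (k(K) = 1/(K - 1) = 1/(-1 + K))
l(a, O) = 2*a
(202 + l(z(0, k(-5)), -11))² = (202 + 2*0)² = (202 + 0)² = 202² = 40804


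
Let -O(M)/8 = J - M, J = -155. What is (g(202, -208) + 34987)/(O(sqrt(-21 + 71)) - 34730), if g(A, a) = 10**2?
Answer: -117506363/112157690 - 70174*sqrt(2)/56078845 ≈ -1.0495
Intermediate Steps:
g(A, a) = 100
O(M) = 1240 + 8*M (O(M) = -8*(-155 - M) = 1240 + 8*M)
(g(202, -208) + 34987)/(O(sqrt(-21 + 71)) - 34730) = (100 + 34987)/((1240 + 8*sqrt(-21 + 71)) - 34730) = 35087/((1240 + 8*sqrt(50)) - 34730) = 35087/((1240 + 8*(5*sqrt(2))) - 34730) = 35087/((1240 + 40*sqrt(2)) - 34730) = 35087/(-33490 + 40*sqrt(2))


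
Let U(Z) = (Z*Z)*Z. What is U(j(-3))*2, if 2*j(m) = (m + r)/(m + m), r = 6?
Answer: -1/32 ≈ -0.031250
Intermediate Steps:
j(m) = (6 + m)/(4*m) (j(m) = ((m + 6)/(m + m))/2 = ((6 + m)/((2*m)))/2 = ((6 + m)*(1/(2*m)))/2 = ((6 + m)/(2*m))/2 = (6 + m)/(4*m))
U(Z) = Z**3 (U(Z) = Z**2*Z = Z**3)
U(j(-3))*2 = ((1/4)*(6 - 3)/(-3))**3*2 = ((1/4)*(-1/3)*3)**3*2 = (-1/4)**3*2 = -1/64*2 = -1/32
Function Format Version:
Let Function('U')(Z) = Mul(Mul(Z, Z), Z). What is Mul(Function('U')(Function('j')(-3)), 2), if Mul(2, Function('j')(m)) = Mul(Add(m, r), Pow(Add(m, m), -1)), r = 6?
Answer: Rational(-1, 32) ≈ -0.031250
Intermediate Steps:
Function('j')(m) = Mul(Rational(1, 4), Pow(m, -1), Add(6, m)) (Function('j')(m) = Mul(Rational(1, 2), Mul(Add(m, 6), Pow(Add(m, m), -1))) = Mul(Rational(1, 2), Mul(Add(6, m), Pow(Mul(2, m), -1))) = Mul(Rational(1, 2), Mul(Add(6, m), Mul(Rational(1, 2), Pow(m, -1)))) = Mul(Rational(1, 2), Mul(Rational(1, 2), Pow(m, -1), Add(6, m))) = Mul(Rational(1, 4), Pow(m, -1), Add(6, m)))
Function('U')(Z) = Pow(Z, 3) (Function('U')(Z) = Mul(Pow(Z, 2), Z) = Pow(Z, 3))
Mul(Function('U')(Function('j')(-3)), 2) = Mul(Pow(Mul(Rational(1, 4), Pow(-3, -1), Add(6, -3)), 3), 2) = Mul(Pow(Mul(Rational(1, 4), Rational(-1, 3), 3), 3), 2) = Mul(Pow(Rational(-1, 4), 3), 2) = Mul(Rational(-1, 64), 2) = Rational(-1, 32)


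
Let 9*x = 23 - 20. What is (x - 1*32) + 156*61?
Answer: 28453/3 ≈ 9484.3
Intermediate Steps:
x = 1/3 (x = (23 - 20)/9 = (1/9)*3 = 1/3 ≈ 0.33333)
(x - 1*32) + 156*61 = (1/3 - 1*32) + 156*61 = (1/3 - 32) + 9516 = -95/3 + 9516 = 28453/3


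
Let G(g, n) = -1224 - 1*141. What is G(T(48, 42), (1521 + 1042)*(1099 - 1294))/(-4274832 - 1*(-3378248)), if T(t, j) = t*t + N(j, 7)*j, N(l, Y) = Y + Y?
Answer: 105/68968 ≈ 0.0015224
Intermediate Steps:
N(l, Y) = 2*Y
T(t, j) = t² + 14*j (T(t, j) = t*t + (2*7)*j = t² + 14*j)
G(g, n) = -1365 (G(g, n) = -1224 - 141 = -1365)
G(T(48, 42), (1521 + 1042)*(1099 - 1294))/(-4274832 - 1*(-3378248)) = -1365/(-4274832 - 1*(-3378248)) = -1365/(-4274832 + 3378248) = -1365/(-896584) = -1365*(-1/896584) = 105/68968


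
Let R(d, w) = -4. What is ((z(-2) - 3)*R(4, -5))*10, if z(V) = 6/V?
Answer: 240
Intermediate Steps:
((z(-2) - 3)*R(4, -5))*10 = ((6/(-2) - 3)*(-4))*10 = ((6*(-½) - 3)*(-4))*10 = ((-3 - 3)*(-4))*10 = -6*(-4)*10 = 24*10 = 240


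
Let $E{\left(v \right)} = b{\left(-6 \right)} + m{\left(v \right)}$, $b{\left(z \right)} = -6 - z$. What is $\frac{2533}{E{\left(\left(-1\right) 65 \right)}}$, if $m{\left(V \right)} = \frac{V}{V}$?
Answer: $2533$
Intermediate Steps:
$m{\left(V \right)} = 1$
$E{\left(v \right)} = 1$ ($E{\left(v \right)} = \left(-6 - -6\right) + 1 = \left(-6 + 6\right) + 1 = 0 + 1 = 1$)
$\frac{2533}{E{\left(\left(-1\right) 65 \right)}} = \frac{2533}{1} = 2533 \cdot 1 = 2533$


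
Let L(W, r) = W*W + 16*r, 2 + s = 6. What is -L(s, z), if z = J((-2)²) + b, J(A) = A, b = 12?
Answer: -272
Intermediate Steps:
s = 4 (s = -2 + 6 = 4)
z = 16 (z = (-2)² + 12 = 4 + 12 = 16)
L(W, r) = W² + 16*r
-L(s, z) = -(4² + 16*16) = -(16 + 256) = -1*272 = -272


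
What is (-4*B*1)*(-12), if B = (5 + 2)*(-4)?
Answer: -1344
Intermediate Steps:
B = -28 (B = 7*(-4) = -28)
(-4*B*1)*(-12) = (-4*(-28)*1)*(-12) = (112*1)*(-12) = 112*(-12) = -1344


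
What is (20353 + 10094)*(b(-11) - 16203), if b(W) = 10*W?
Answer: -496681911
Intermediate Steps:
(20353 + 10094)*(b(-11) - 16203) = (20353 + 10094)*(10*(-11) - 16203) = 30447*(-110 - 16203) = 30447*(-16313) = -496681911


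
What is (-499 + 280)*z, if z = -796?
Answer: 174324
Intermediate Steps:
(-499 + 280)*z = (-499 + 280)*(-796) = -219*(-796) = 174324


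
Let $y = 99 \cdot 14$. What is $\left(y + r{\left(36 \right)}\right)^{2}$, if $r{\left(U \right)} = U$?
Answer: $2022084$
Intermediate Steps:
$y = 1386$
$\left(y + r{\left(36 \right)}\right)^{2} = \left(1386 + 36\right)^{2} = 1422^{2} = 2022084$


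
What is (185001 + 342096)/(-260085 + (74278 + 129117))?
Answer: -527097/56690 ≈ -9.2979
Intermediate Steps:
(185001 + 342096)/(-260085 + (74278 + 129117)) = 527097/(-260085 + 203395) = 527097/(-56690) = 527097*(-1/56690) = -527097/56690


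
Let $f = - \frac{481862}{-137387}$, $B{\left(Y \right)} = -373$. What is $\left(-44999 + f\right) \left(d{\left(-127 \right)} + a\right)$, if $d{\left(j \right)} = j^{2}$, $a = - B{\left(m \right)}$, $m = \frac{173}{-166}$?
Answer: $- \frac{102011993483002}{137387} \approx -7.4252 \cdot 10^{8}$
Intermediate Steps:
$m = - \frac{173}{166}$ ($m = 173 \left(- \frac{1}{166}\right) = - \frac{173}{166} \approx -1.0422$)
$a = 373$ ($a = \left(-1\right) \left(-373\right) = 373$)
$f = \frac{481862}{137387}$ ($f = \left(-481862\right) \left(- \frac{1}{137387}\right) = \frac{481862}{137387} \approx 3.5073$)
$\left(-44999 + f\right) \left(d{\left(-127 \right)} + a\right) = \left(-44999 + \frac{481862}{137387}\right) \left(\left(-127\right)^{2} + 373\right) = - \frac{6181795751 \left(16129 + 373\right)}{137387} = \left(- \frac{6181795751}{137387}\right) 16502 = - \frac{102011993483002}{137387}$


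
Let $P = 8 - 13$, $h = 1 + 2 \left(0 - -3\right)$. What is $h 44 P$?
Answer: $-1540$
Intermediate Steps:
$h = 7$ ($h = 1 + 2 \left(0 + 3\right) = 1 + 2 \cdot 3 = 1 + 6 = 7$)
$P = -5$
$h 44 P = 7 \cdot 44 \left(-5\right) = 308 \left(-5\right) = -1540$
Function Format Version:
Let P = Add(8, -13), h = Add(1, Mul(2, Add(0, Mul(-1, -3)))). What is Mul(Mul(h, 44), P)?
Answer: -1540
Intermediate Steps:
h = 7 (h = Add(1, Mul(2, Add(0, 3))) = Add(1, Mul(2, 3)) = Add(1, 6) = 7)
P = -5
Mul(Mul(h, 44), P) = Mul(Mul(7, 44), -5) = Mul(308, -5) = -1540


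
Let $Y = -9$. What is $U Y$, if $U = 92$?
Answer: $-828$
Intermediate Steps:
$U Y = 92 \left(-9\right) = -828$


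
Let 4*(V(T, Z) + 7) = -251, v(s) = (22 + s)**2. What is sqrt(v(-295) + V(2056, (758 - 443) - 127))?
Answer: 9*sqrt(3677)/2 ≈ 272.87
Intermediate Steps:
V(T, Z) = -279/4 (V(T, Z) = -7 + (1/4)*(-251) = -7 - 251/4 = -279/4)
sqrt(v(-295) + V(2056, (758 - 443) - 127)) = sqrt((22 - 295)**2 - 279/4) = sqrt((-273)**2 - 279/4) = sqrt(74529 - 279/4) = sqrt(297837/4) = 9*sqrt(3677)/2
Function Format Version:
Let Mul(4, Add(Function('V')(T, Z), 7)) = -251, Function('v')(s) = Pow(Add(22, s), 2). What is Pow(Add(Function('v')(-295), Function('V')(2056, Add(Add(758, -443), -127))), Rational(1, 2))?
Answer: Mul(Rational(9, 2), Pow(3677, Rational(1, 2))) ≈ 272.87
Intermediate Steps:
Function('V')(T, Z) = Rational(-279, 4) (Function('V')(T, Z) = Add(-7, Mul(Rational(1, 4), -251)) = Add(-7, Rational(-251, 4)) = Rational(-279, 4))
Pow(Add(Function('v')(-295), Function('V')(2056, Add(Add(758, -443), -127))), Rational(1, 2)) = Pow(Add(Pow(Add(22, -295), 2), Rational(-279, 4)), Rational(1, 2)) = Pow(Add(Pow(-273, 2), Rational(-279, 4)), Rational(1, 2)) = Pow(Add(74529, Rational(-279, 4)), Rational(1, 2)) = Pow(Rational(297837, 4), Rational(1, 2)) = Mul(Rational(9, 2), Pow(3677, Rational(1, 2)))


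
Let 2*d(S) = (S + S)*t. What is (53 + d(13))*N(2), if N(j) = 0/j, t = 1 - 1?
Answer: 0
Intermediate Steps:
t = 0
d(S) = 0 (d(S) = ((S + S)*0)/2 = ((2*S)*0)/2 = (½)*0 = 0)
N(j) = 0
(53 + d(13))*N(2) = (53 + 0)*0 = 53*0 = 0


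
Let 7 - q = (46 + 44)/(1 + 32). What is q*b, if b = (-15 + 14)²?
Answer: 47/11 ≈ 4.2727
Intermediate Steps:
q = 47/11 (q = 7 - (46 + 44)/(1 + 32) = 7 - 90/33 = 7 - 1*30/11 = 7 - 30/11 = 47/11 ≈ 4.2727)
b = 1 (b = (-1)² = 1)
q*b = (47/11)*1 = 47/11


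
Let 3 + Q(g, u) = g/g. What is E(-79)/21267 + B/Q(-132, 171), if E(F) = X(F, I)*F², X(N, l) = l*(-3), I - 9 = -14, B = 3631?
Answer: -25677749/14178 ≈ -1811.1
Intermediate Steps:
I = -5 (I = 9 - 14 = -5)
X(N, l) = -3*l
E(F) = 15*F² (E(F) = (-3*(-5))*F² = 15*F²)
Q(g, u) = -2 (Q(g, u) = -3 + g/g = -3 + 1 = -2)
E(-79)/21267 + B/Q(-132, 171) = (15*(-79)²)/21267 + 3631/(-2) = (15*6241)*(1/21267) + 3631*(-½) = 93615*(1/21267) - 3631/2 = 31205/7089 - 3631/2 = -25677749/14178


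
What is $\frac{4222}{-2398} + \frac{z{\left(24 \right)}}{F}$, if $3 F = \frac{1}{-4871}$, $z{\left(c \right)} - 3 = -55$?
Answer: $\frac{911089213}{1199} \approx 7.5987 \cdot 10^{5}$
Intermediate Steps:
$z{\left(c \right)} = -52$ ($z{\left(c \right)} = 3 - 55 = -52$)
$F = - \frac{1}{14613}$ ($F = \frac{1}{3 \left(-4871\right)} = \frac{1}{3} \left(- \frac{1}{4871}\right) = - \frac{1}{14613} \approx -6.8432 \cdot 10^{-5}$)
$\frac{4222}{-2398} + \frac{z{\left(24 \right)}}{F} = \frac{4222}{-2398} - \frac{52}{- \frac{1}{14613}} = 4222 \left(- \frac{1}{2398}\right) - -759876 = - \frac{2111}{1199} + 759876 = \frac{911089213}{1199}$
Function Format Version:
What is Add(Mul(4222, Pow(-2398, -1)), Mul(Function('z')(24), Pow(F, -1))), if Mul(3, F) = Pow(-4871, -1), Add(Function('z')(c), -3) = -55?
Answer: Rational(911089213, 1199) ≈ 7.5987e+5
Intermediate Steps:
Function('z')(c) = -52 (Function('z')(c) = Add(3, -55) = -52)
F = Rational(-1, 14613) (F = Mul(Rational(1, 3), Pow(-4871, -1)) = Mul(Rational(1, 3), Rational(-1, 4871)) = Rational(-1, 14613) ≈ -6.8432e-5)
Add(Mul(4222, Pow(-2398, -1)), Mul(Function('z')(24), Pow(F, -1))) = Add(Mul(4222, Pow(-2398, -1)), Mul(-52, Pow(Rational(-1, 14613), -1))) = Add(Mul(4222, Rational(-1, 2398)), Mul(-52, -14613)) = Add(Rational(-2111, 1199), 759876) = Rational(911089213, 1199)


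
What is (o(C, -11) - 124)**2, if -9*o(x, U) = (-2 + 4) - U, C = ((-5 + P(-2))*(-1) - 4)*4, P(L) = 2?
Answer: 1274641/81 ≈ 15736.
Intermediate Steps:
C = -4 (C = ((-5 + 2)*(-1) - 4)*4 = (-3*(-1) - 4)*4 = (3 - 4)*4 = -1*4 = -4)
o(x, U) = -2/9 + U/9 (o(x, U) = -((-2 + 4) - U)/9 = -(2 - U)/9 = -2/9 + U/9)
(o(C, -11) - 124)**2 = ((-2/9 + (1/9)*(-11)) - 124)**2 = ((-2/9 - 11/9) - 124)**2 = (-13/9 - 124)**2 = (-1129/9)**2 = 1274641/81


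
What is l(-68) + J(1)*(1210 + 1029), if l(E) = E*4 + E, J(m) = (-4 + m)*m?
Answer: -7057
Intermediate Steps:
J(m) = m*(-4 + m)
l(E) = 5*E (l(E) = 4*E + E = 5*E)
l(-68) + J(1)*(1210 + 1029) = 5*(-68) + (1*(-4 + 1))*(1210 + 1029) = -340 + (1*(-3))*2239 = -340 - 3*2239 = -340 - 6717 = -7057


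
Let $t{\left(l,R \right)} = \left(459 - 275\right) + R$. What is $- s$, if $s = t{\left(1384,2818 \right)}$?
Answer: $-3002$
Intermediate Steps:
$t{\left(l,R \right)} = 184 + R$
$s = 3002$ ($s = 184 + 2818 = 3002$)
$- s = \left(-1\right) 3002 = -3002$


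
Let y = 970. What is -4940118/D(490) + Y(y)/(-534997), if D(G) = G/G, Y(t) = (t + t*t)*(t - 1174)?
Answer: -2642756168166/534997 ≈ -4.9398e+6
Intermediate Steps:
Y(t) = (-1174 + t)*(t + t²) (Y(t) = (t + t²)*(-1174 + t) = (-1174 + t)*(t + t²))
D(G) = 1
-4940118/D(490) + Y(y)/(-534997) = -4940118/1 + (970*(-1174 + 970² - 1173*970))/(-534997) = -4940118*1 + (970*(-1174 + 940900 - 1137810))*(-1/534997) = -4940118 + (970*(-198084))*(-1/534997) = -4940118 - 192141480*(-1/534997) = -4940118 + 192141480/534997 = -2642756168166/534997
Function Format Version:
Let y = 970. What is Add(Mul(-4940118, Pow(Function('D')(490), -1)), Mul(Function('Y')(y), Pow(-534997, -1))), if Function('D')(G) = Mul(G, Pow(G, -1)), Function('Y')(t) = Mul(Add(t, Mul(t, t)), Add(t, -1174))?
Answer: Rational(-2642756168166, 534997) ≈ -4.9398e+6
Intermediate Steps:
Function('Y')(t) = Mul(Add(-1174, t), Add(t, Pow(t, 2))) (Function('Y')(t) = Mul(Add(t, Pow(t, 2)), Add(-1174, t)) = Mul(Add(-1174, t), Add(t, Pow(t, 2))))
Function('D')(G) = 1
Add(Mul(-4940118, Pow(Function('D')(490), -1)), Mul(Function('Y')(y), Pow(-534997, -1))) = Add(Mul(-4940118, Pow(1, -1)), Mul(Mul(970, Add(-1174, Pow(970, 2), Mul(-1173, 970))), Pow(-534997, -1))) = Add(Mul(-4940118, 1), Mul(Mul(970, Add(-1174, 940900, -1137810)), Rational(-1, 534997))) = Add(-4940118, Mul(Mul(970, -198084), Rational(-1, 534997))) = Add(-4940118, Mul(-192141480, Rational(-1, 534997))) = Add(-4940118, Rational(192141480, 534997)) = Rational(-2642756168166, 534997)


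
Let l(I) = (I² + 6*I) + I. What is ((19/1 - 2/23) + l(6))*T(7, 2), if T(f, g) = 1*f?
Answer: 15603/23 ≈ 678.39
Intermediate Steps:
T(f, g) = f
l(I) = I² + 7*I
((19/1 - 2/23) + l(6))*T(7, 2) = ((19/1 - 2/23) + 6*(7 + 6))*7 = ((19*1 - 2*1/23) + 6*13)*7 = ((19 - 2/23) + 78)*7 = (435/23 + 78)*7 = (2229/23)*7 = 15603/23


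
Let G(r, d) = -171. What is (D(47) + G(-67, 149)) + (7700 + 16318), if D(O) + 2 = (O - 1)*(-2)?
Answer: 23753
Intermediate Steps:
D(O) = -2*O (D(O) = -2 + (O - 1)*(-2) = -2 + (-1 + O)*(-2) = -2 + (2 - 2*O) = -2*O)
(D(47) + G(-67, 149)) + (7700 + 16318) = (-2*47 - 171) + (7700 + 16318) = (-94 - 171) + 24018 = -265 + 24018 = 23753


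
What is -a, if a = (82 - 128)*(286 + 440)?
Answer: 33396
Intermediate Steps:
a = -33396 (a = -46*726 = -33396)
-a = -1*(-33396) = 33396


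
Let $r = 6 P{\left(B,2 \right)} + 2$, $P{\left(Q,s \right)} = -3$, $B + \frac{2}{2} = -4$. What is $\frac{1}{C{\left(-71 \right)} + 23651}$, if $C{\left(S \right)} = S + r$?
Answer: $\frac{1}{23564} \approx 4.2438 \cdot 10^{-5}$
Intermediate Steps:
$B = -5$ ($B = -1 - 4 = -5$)
$r = -16$ ($r = 6 \left(-3\right) + 2 = -18 + 2 = -16$)
$C{\left(S \right)} = -16 + S$ ($C{\left(S \right)} = S - 16 = -16 + S$)
$\frac{1}{C{\left(-71 \right)} + 23651} = \frac{1}{\left(-16 - 71\right) + 23651} = \frac{1}{-87 + 23651} = \frac{1}{23564}$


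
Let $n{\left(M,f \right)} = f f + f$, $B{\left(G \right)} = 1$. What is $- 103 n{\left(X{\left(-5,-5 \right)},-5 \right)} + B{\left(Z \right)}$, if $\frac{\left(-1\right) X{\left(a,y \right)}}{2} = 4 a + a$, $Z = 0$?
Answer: $-2059$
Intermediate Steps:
$X{\left(a,y \right)} = - 10 a$ ($X{\left(a,y \right)} = - 2 \left(4 a + a\right) = - 2 \cdot 5 a = - 10 a$)
$n{\left(M,f \right)} = f + f^{2}$ ($n{\left(M,f \right)} = f^{2} + f = f + f^{2}$)
$- 103 n{\left(X{\left(-5,-5 \right)},-5 \right)} + B{\left(Z \right)} = - 103 \left(- 5 \left(1 - 5\right)\right) + 1 = - 103 \left(\left(-5\right) \left(-4\right)\right) + 1 = \left(-103\right) 20 + 1 = -2060 + 1 = -2059$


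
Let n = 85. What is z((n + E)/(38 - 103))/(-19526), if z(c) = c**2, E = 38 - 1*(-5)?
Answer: -8192/41248675 ≈ -0.00019860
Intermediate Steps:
E = 43 (E = 38 + 5 = 43)
z((n + E)/(38 - 103))/(-19526) = ((85 + 43)/(38 - 103))**2/(-19526) = (128/(-65))**2*(-1/19526) = (128*(-1/65))**2*(-1/19526) = (-128/65)**2*(-1/19526) = (16384/4225)*(-1/19526) = -8192/41248675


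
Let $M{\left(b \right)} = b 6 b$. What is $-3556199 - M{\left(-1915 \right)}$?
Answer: $-25559549$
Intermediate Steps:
$M{\left(b \right)} = 6 b^{2}$ ($M{\left(b \right)} = 6 b b = 6 b^{2}$)
$-3556199 - M{\left(-1915 \right)} = -3556199 - 6 \left(-1915\right)^{2} = -3556199 - 6 \cdot 3667225 = -3556199 - 22003350 = -25559549$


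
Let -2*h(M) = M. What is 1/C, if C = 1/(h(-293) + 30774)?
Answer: 61841/2 ≈ 30921.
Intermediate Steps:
h(M) = -M/2
C = 2/61841 (C = 1/(-1/2*(-293) + 30774) = 1/(293/2 + 30774) = 1/(61841/2) = 2/61841 ≈ 3.2341e-5)
1/C = 1/(2/61841) = 61841/2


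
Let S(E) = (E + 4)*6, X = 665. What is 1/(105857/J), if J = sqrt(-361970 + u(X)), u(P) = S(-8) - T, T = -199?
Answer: I*sqrt(361795)/105857 ≈ 0.0056821*I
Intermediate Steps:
S(E) = 24 + 6*E (S(E) = (4 + E)*6 = 24 + 6*E)
u(P) = 175 (u(P) = (24 + 6*(-8)) - 1*(-199) = (24 - 48) + 199 = -24 + 199 = 175)
J = I*sqrt(361795) (J = sqrt(-361970 + 175) = sqrt(-361795) = I*sqrt(361795) ≈ 601.49*I)
1/(105857/J) = 1/(105857/((I*sqrt(361795)))) = 1/(105857*(-I*sqrt(361795)/361795)) = 1/(-105857*I*sqrt(361795)/361795) = I*sqrt(361795)/105857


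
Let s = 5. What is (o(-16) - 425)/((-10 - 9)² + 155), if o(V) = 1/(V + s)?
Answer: -1169/1419 ≈ -0.82382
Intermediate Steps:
o(V) = 1/(5 + V) (o(V) = 1/(V + 5) = 1/(5 + V))
(o(-16) - 425)/((-10 - 9)² + 155) = (1/(5 - 16) - 425)/((-10 - 9)² + 155) = (1/(-11) - 425)/((-19)² + 155) = (-1/11 - 425)/(361 + 155) = -4676/11/516 = -4676/11*1/516 = -1169/1419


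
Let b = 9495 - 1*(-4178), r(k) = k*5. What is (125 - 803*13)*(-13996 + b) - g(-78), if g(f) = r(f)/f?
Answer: 3331417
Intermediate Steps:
r(k) = 5*k
g(f) = 5 (g(f) = (5*f)/f = 5)
b = 13673 (b = 9495 + 4178 = 13673)
(125 - 803*13)*(-13996 + b) - g(-78) = (125 - 803*13)*(-13996 + 13673) - 1*5 = (125 - 10439)*(-323) - 5 = -10314*(-323) - 5 = 3331422 - 5 = 3331417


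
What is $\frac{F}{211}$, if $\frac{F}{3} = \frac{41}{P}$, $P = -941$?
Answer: $- \frac{123}{198551} \approx -0.00061949$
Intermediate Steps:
$F = - \frac{123}{941}$ ($F = 3 \frac{41}{-941} = 3 \cdot 41 \left(- \frac{1}{941}\right) = 3 \left(- \frac{41}{941}\right) = - \frac{123}{941} \approx -0.13071$)
$\frac{F}{211} = - \frac{123}{941 \cdot 211} = \left(- \frac{123}{941}\right) \frac{1}{211} = - \frac{123}{198551}$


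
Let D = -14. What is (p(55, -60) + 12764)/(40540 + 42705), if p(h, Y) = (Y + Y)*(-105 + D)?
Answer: 27044/83245 ≈ 0.32487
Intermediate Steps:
p(h, Y) = -238*Y (p(h, Y) = (Y + Y)*(-105 - 14) = (2*Y)*(-119) = -238*Y)
(p(55, -60) + 12764)/(40540 + 42705) = (-238*(-60) + 12764)/(40540 + 42705) = (14280 + 12764)/83245 = 27044*(1/83245) = 27044/83245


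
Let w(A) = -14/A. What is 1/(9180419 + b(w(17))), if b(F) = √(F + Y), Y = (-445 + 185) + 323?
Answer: 156067123/1432761581263480 - √17969/1432761581263480 ≈ 1.0893e-7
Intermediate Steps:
Y = 63 (Y = -260 + 323 = 63)
b(F) = √(63 + F) (b(F) = √(F + 63) = √(63 + F))
1/(9180419 + b(w(17))) = 1/(9180419 + √(63 - 14/17)) = 1/(9180419 + √(1057/17)) = 1/(9180419 + √17969/17)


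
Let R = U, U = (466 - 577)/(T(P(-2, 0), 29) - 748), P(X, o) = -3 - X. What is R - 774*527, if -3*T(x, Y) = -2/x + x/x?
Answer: -305515491/749 ≈ -4.0790e+5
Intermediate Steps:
T(x, Y) = -1/3 + 2/(3*x) (T(x, Y) = -(-2/x + x/x)/3 = -(-2/x + 1)/3 = -(1 - 2/x)/3 = -1/3 + 2/(3*x))
U = 111/749 (U = (466 - 577)/((2 - (-3 - 1*(-2)))/(3*(-3 - 1*(-2))) - 748) = -111/((2 - (-3 + 2))/(3*(-3 + 2)) - 748) = -111/((1/3)*(2 - 1*(-1))/(-1) - 748) = -111/((1/3)*(-1)*(2 + 1) - 748) = -111/((1/3)*(-1)*3 - 748) = -111/(-1 - 748) = -111/(-749) = -111*(-1/749) = 111/749 ≈ 0.14820)
R = 111/749 ≈ 0.14820
R - 774*527 = 111/749 - 774*527 = 111/749 - 407898 = -305515491/749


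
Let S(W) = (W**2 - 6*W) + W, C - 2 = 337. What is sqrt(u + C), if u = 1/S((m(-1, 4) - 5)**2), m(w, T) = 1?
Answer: sqrt(656315)/44 ≈ 18.412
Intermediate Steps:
C = 339 (C = 2 + 337 = 339)
S(W) = W**2 - 5*W
u = 1/176 (u = 1/((1 - 5)**2*(-5 + (1 - 5)**2)) = 1/((-4)**2*(-5 + (-4)**2)) = 1/(16*(-5 + 16)) = 1/(16*11) = 1/176 ≈ 0.0056818)
sqrt(u + C) = sqrt(1/176 + 339) = sqrt(59665/176) = sqrt(656315)/44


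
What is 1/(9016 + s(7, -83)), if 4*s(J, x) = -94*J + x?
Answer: 4/35323 ≈ 0.00011324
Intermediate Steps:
s(J, x) = -47*J/2 + x/4 (s(J, x) = (-94*J + x)/4 = (x - 94*J)/4 = -47*J/2 + x/4)
1/(9016 + s(7, -83)) = 1/(9016 + (-47/2*7 + (¼)*(-83))) = 1/(9016 + (-329/2 - 83/4)) = 1/(9016 - 741/4) = 1/(35323/4) = 4/35323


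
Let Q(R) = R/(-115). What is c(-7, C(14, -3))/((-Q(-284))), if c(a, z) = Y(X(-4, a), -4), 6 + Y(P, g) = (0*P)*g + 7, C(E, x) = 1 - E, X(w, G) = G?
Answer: -115/284 ≈ -0.40493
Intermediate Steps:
Y(P, g) = 1 (Y(P, g) = -6 + ((0*P)*g + 7) = -6 + (0*g + 7) = -6 + (0 + 7) = -6 + 7 = 1)
Q(R) = -R/115 (Q(R) = R*(-1/115) = -R/115)
c(a, z) = 1
c(-7, C(14, -3))/((-Q(-284))) = 1/(-(-1)*(-284)/115) = 1/(-1*284/115) = 1/(-284/115) = 1*(-115/284) = -115/284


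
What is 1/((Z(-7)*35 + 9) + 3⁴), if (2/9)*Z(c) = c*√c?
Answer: 8/757035 + 98*I*√7/757035 ≈ 1.0568e-5 + 0.0003425*I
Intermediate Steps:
Z(c) = 9*c^(3/2)/2 (Z(c) = 9*(c*√c)/2 = 9*c^(3/2)/2)
1/((Z(-7)*35 + 9) + 3⁴) = 1/(((9*(-7)^(3/2)/2)*35 + 9) + 3⁴) = 1/(((9*(-7*I*√7)/2)*35 + 9) + 81) = 1/((-63*I*√7/2*35 + 9) + 81) = 1/((-2205*I*√7/2 + 9) + 81) = 1/((9 - 2205*I*√7/2) + 81) = 1/(90 - 2205*I*√7/2)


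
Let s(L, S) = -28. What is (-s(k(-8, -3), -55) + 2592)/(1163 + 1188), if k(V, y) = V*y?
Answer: 2620/2351 ≈ 1.1144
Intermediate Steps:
(-s(k(-8, -3), -55) + 2592)/(1163 + 1188) = (-1*(-28) + 2592)/(1163 + 1188) = (28 + 2592)/2351 = 2620*(1/2351) = 2620/2351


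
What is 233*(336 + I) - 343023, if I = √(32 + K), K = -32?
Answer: -264735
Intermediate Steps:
I = 0 (I = √(32 - 32) = √0 = 0)
233*(336 + I) - 343023 = 233*(336 + 0) - 343023 = 233*336 - 343023 = 78288 - 343023 = -264735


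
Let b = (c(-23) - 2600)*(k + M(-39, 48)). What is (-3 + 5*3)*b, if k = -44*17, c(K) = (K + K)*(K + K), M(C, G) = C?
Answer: 4570896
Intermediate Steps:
c(K) = 4*K² (c(K) = (2*K)*(2*K) = 4*K²)
k = -748
b = 380908 (b = (4*(-23)² - 2600)*(-748 - 39) = (4*529 - 2600)*(-787) = (2116 - 2600)*(-787) = -484*(-787) = 380908)
(-3 + 5*3)*b = (-3 + 5*3)*380908 = (-3 + 15)*380908 = 12*380908 = 4570896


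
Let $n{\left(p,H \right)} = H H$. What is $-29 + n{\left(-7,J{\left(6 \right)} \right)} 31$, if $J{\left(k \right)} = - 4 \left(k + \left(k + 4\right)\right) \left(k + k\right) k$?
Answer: $658243555$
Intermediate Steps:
$J{\left(k \right)} = - 8 k^{2} \left(4 + 2 k\right)$ ($J{\left(k \right)} = - 4 \left(k + \left(4 + k\right)\right) 2 k k = - 4 \left(4 + 2 k\right) 2 k k = - 4 \cdot 2 k \left(4 + 2 k\right) k = - 8 k \left(4 + 2 k\right) k = - 8 k^{2} \left(4 + 2 k\right)$)
$n{\left(p,H \right)} = H^{2}$
$-29 + n{\left(-7,J{\left(6 \right)} \right)} 31 = -29 + \left(16 \cdot 6^{2} \left(-2 - 6\right)\right)^{2} \cdot 31 = -29 + \left(16 \cdot 36 \left(-2 - 6\right)\right)^{2} \cdot 31 = -29 + \left(16 \cdot 36 \left(-8\right)\right)^{2} \cdot 31 = -29 + \left(-4608\right)^{2} \cdot 31 = -29 + 21233664 \cdot 31 = -29 + 658243584 = 658243555$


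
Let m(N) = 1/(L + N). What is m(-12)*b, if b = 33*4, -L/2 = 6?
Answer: -11/2 ≈ -5.5000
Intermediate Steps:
L = -12 (L = -2*6 = -12)
b = 132
m(N) = 1/(-12 + N)
m(-12)*b = 132/(-12 - 12) = 132/(-24) = -1/24*132 = -11/2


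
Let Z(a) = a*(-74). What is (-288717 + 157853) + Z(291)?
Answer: -152398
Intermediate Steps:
Z(a) = -74*a
(-288717 + 157853) + Z(291) = (-288717 + 157853) - 74*291 = -130864 - 21534 = -152398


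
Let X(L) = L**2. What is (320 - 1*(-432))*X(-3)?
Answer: 6768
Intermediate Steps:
(320 - 1*(-432))*X(-3) = (320 - 1*(-432))*(-3)**2 = (320 + 432)*9 = 752*9 = 6768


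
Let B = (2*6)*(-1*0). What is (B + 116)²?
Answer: 13456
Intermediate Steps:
B = 0 (B = 12*0 = 0)
(B + 116)² = (0 + 116)² = 116² = 13456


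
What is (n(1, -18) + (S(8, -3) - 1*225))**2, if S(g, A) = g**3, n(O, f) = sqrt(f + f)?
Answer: 82333 + 3444*I ≈ 82333.0 + 3444.0*I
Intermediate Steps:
n(O, f) = sqrt(2)*sqrt(f) (n(O, f) = sqrt(2*f) = sqrt(2)*sqrt(f))
(n(1, -18) + (S(8, -3) - 1*225))**2 = (sqrt(2)*sqrt(-18) + (8**3 - 1*225))**2 = (sqrt(2)*(3*I*sqrt(2)) + (512 - 225))**2 = (6*I + 287)**2 = (287 + 6*I)**2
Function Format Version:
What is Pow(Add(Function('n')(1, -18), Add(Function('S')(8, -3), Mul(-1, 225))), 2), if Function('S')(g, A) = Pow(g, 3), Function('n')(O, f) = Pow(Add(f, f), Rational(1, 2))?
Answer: Add(82333, Mul(3444, I)) ≈ Add(82333., Mul(3444.0, I))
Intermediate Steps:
Function('n')(O, f) = Mul(Pow(2, Rational(1, 2)), Pow(f, Rational(1, 2))) (Function('n')(O, f) = Pow(Mul(2, f), Rational(1, 2)) = Mul(Pow(2, Rational(1, 2)), Pow(f, Rational(1, 2))))
Pow(Add(Function('n')(1, -18), Add(Function('S')(8, -3), Mul(-1, 225))), 2) = Pow(Add(Mul(Pow(2, Rational(1, 2)), Pow(-18, Rational(1, 2))), Add(Pow(8, 3), Mul(-1, 225))), 2) = Pow(Add(Mul(Pow(2, Rational(1, 2)), Mul(3, I, Pow(2, Rational(1, 2)))), Add(512, -225)), 2) = Pow(Add(Mul(6, I), 287), 2) = Pow(Add(287, Mul(6, I)), 2)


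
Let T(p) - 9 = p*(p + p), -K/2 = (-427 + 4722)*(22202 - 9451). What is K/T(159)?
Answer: -109531090/50571 ≈ -2165.9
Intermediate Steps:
K = -109531090 (K = -2*(-427 + 4722)*(22202 - 9451) = -8590*12751 = -2*54765545 = -109531090)
T(p) = 9 + 2*p**2 (T(p) = 9 + p*(p + p) = 9 + p*(2*p) = 9 + 2*p**2)
K/T(159) = -109531090/(9 + 2*159**2) = -109531090/(9 + 2*25281) = -109531090/(9 + 50562) = -109531090/50571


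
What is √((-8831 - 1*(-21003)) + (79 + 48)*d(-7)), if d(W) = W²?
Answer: √18395 ≈ 135.63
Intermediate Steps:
√((-8831 - 1*(-21003)) + (79 + 48)*d(-7)) = √((-8831 - 1*(-21003)) + (79 + 48)*(-7)²) = √((-8831 + 21003) + 127*49) = √(12172 + 6223) = √18395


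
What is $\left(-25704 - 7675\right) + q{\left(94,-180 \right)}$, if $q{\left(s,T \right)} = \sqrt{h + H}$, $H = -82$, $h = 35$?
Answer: $-33379 + i \sqrt{47} \approx -33379.0 + 6.8557 i$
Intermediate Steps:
$q{\left(s,T \right)} = i \sqrt{47}$ ($q{\left(s,T \right)} = \sqrt{35 - 82} = \sqrt{-47} = i \sqrt{47}$)
$\left(-25704 - 7675\right) + q{\left(94,-180 \right)} = \left(-25704 - 7675\right) + i \sqrt{47} = -33379 + i \sqrt{47}$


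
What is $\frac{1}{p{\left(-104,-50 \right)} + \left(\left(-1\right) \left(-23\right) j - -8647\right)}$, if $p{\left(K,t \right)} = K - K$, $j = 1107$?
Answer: $\frac{1}{34108} \approx 2.9319 \cdot 10^{-5}$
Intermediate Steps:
$p{\left(K,t \right)} = 0$
$\frac{1}{p{\left(-104,-50 \right)} + \left(\left(-1\right) \left(-23\right) j - -8647\right)} = \frac{1}{0 - \left(-8647 - \left(-1\right) \left(-23\right) 1107\right)} = \frac{1}{0 + \left(23 \cdot 1107 + 8647\right)} = \frac{1}{0 + \left(25461 + 8647\right)} = \frac{1}{0 + 34108} = \frac{1}{34108}$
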